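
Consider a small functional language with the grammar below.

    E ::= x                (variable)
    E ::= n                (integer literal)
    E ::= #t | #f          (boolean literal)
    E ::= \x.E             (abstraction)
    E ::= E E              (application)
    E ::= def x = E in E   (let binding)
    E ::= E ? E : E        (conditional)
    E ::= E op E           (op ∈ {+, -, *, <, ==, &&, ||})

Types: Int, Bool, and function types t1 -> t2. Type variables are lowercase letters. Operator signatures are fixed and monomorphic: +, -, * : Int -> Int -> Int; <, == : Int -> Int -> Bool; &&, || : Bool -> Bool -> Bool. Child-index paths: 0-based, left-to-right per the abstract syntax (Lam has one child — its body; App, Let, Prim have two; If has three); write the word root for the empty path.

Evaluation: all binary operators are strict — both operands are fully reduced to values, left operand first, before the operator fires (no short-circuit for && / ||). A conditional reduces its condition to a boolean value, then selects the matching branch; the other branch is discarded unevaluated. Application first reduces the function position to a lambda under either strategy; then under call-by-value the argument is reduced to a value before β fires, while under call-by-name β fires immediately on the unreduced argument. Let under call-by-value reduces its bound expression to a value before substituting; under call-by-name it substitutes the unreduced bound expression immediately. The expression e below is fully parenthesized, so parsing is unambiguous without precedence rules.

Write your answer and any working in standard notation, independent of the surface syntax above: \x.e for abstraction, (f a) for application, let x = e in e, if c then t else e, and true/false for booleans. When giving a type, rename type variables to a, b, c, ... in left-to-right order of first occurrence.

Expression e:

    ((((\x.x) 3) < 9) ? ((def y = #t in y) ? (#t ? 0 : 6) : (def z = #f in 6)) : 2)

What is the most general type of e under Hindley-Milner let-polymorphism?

Answer: Int

Derivation:
x : a
\x._ : a -> a
  unify a -> a ~ Int -> b
  unify a ~ Int
  unify Int ~ b
_ _ : Int
  unify Int ~ Int
  unify Int ~ Int
  unify Bool ~ Bool
let y : Bool
y : Bool
  unify Bool ~ Bool
  unify Bool ~ Bool
  unify Int ~ Int
let z : Bool
  unify Int ~ Int
  unify Int ~ Int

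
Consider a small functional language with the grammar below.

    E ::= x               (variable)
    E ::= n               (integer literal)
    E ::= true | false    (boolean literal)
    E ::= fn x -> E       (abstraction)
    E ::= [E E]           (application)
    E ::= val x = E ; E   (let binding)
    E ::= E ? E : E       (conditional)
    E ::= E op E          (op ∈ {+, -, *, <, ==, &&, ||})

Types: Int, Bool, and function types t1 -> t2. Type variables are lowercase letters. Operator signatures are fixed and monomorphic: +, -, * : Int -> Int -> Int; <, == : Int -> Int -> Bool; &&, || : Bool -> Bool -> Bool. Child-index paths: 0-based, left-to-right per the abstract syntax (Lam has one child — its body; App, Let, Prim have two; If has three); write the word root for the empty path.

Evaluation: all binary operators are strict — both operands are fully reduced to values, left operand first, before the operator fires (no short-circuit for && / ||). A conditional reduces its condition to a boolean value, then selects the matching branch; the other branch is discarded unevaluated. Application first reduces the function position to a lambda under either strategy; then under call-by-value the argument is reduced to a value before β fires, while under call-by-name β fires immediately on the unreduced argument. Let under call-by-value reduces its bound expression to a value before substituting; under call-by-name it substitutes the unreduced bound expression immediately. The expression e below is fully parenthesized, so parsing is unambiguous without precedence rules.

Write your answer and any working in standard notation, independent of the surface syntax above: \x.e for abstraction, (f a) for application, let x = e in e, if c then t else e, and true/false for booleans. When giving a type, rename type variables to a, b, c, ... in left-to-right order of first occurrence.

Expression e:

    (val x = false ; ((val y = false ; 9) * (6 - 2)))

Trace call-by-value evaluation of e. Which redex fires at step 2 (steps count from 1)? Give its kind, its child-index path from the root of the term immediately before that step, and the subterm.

Working:
step 0: (let x = false in ((let y = false in 9) * (6 - 2)))
step 1: [let@root] ((let y = false in 9) * (6 - 2))
step 2: [let@0] (9 * (6 - 2))

Answer: let at 0 : (let y = false in 9)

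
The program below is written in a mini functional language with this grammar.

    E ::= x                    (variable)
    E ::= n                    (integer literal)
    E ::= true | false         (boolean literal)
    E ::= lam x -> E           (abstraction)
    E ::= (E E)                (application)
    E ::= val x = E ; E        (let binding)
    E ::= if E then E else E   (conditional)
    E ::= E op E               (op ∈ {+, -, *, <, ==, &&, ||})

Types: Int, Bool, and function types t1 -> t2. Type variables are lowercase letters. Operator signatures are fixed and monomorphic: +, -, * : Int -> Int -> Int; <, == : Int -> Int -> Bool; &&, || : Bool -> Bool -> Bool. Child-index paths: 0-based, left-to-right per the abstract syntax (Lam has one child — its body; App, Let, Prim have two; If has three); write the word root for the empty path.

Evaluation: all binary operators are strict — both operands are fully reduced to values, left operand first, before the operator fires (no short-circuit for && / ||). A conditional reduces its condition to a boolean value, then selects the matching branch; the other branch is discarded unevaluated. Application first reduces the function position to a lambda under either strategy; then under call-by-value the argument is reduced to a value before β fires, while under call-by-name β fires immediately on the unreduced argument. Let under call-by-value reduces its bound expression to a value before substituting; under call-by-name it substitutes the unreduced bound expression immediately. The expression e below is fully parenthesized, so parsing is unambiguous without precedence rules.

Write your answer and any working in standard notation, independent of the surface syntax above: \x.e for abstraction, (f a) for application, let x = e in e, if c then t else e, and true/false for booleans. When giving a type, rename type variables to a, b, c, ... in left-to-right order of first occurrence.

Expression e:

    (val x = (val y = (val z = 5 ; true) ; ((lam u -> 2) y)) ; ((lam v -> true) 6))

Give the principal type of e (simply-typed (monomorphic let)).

Derivation:
let z : Int
let y : Bool
\u._ : a -> Int
y : Bool
  unify a -> Int ~ Bool -> b
  unify a ~ Bool
  unify Int ~ b
_ _ : Int
let x : Int
\v._ : c -> Bool
  unify c -> Bool ~ Int -> d
  unify c ~ Int
  unify Bool ~ d
_ _ : Bool

Answer: Bool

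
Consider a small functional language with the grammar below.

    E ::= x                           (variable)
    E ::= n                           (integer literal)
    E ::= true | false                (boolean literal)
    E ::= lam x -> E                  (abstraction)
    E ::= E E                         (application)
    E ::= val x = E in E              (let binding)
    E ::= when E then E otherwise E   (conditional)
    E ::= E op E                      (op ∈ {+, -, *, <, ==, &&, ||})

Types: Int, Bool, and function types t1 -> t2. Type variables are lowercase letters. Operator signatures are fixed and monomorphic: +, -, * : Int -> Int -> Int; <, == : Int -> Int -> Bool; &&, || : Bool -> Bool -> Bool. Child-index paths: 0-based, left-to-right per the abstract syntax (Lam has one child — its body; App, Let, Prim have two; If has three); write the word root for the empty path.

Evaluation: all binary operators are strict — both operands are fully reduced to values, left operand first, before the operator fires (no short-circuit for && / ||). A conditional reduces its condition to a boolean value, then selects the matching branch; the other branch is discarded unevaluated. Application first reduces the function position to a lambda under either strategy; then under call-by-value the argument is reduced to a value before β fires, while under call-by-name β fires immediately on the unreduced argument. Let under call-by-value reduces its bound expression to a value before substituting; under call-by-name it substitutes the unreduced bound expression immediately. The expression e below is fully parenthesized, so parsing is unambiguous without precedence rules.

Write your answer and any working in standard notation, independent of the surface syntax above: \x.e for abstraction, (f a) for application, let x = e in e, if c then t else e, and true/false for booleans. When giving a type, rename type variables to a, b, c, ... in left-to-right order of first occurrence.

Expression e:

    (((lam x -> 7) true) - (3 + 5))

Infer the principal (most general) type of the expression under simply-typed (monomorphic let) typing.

Derivation:
\x._ : a -> Int
  unify a -> Int ~ Bool -> b
  unify a ~ Bool
  unify Int ~ b
_ _ : Int
  unify Int ~ Int
  unify Int ~ Int
  unify Int ~ Int
  unify Int ~ Int

Answer: Int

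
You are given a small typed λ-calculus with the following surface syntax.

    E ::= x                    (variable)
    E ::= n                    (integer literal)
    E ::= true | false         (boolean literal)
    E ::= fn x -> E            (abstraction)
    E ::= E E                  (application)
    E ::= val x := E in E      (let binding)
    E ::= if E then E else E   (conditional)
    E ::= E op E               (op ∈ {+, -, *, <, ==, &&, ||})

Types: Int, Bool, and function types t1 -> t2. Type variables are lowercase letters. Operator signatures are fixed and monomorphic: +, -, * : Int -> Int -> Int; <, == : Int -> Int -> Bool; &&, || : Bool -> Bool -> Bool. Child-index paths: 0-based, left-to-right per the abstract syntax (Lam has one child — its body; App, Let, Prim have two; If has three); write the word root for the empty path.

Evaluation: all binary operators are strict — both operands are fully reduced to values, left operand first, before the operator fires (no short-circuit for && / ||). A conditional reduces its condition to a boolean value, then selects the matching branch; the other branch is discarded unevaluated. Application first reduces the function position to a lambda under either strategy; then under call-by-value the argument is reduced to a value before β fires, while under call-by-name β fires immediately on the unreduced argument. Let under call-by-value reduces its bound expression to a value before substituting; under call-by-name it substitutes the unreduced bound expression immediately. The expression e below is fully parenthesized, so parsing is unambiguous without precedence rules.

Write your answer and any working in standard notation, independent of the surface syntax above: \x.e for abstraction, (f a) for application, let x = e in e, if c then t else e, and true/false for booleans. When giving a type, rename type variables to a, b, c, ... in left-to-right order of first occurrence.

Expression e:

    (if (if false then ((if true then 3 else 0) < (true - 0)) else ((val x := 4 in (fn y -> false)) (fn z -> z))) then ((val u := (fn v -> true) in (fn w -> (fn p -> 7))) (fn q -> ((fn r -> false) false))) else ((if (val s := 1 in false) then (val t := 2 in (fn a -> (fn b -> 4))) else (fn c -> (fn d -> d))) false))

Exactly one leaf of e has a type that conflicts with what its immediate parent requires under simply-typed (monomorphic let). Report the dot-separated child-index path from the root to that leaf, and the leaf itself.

Answer: 0.1.1.0 : true

Working:
  unify Bool ~ Bool
  unify Bool ~ Bool
  unify Int ~ Int
  unify Int ~ Int
  unify Bool ~ Int
  FAIL: mismatch Bool ~ Int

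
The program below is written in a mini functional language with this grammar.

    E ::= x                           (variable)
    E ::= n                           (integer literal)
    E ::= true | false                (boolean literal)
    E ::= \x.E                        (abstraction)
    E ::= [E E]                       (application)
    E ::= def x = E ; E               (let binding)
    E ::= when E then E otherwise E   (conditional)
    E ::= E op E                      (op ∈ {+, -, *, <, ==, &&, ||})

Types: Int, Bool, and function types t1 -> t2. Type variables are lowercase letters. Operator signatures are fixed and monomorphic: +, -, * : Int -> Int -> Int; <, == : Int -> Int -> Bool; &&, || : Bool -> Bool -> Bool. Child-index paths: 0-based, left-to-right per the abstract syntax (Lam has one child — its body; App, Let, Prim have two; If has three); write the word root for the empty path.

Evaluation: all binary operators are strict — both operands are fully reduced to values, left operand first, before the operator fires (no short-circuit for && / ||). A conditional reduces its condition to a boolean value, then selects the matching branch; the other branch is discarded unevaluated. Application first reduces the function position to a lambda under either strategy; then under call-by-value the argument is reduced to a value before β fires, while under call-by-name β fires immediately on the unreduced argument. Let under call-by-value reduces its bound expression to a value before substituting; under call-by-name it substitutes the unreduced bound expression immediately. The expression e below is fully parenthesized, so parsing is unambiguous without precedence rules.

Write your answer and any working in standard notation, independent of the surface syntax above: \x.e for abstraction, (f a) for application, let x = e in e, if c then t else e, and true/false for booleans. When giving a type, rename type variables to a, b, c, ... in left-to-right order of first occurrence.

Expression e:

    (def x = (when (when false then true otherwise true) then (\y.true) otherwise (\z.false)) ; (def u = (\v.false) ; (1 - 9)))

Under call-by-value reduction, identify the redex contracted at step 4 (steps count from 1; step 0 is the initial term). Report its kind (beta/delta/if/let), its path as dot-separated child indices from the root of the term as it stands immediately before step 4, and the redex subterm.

Answer: let at root : (let u = (\v.false) in (1 - 9))

Derivation:
step 0: (let x = (if (if false then true else true) then (\y.true) else (\z.false)) in (let u = (\v.false) in (1 - 9)))
step 1: [if@0.0] (let x = (if true then (\y.true) else (\z.false)) in (let u = (\v.false) in (1 - 9)))
step 2: [if@0] (let x = (\y.true) in (let u = (\v.false) in (1 - 9)))
step 3: [let@root] (let u = (\v.false) in (1 - 9))
step 4: [let@root] (1 - 9)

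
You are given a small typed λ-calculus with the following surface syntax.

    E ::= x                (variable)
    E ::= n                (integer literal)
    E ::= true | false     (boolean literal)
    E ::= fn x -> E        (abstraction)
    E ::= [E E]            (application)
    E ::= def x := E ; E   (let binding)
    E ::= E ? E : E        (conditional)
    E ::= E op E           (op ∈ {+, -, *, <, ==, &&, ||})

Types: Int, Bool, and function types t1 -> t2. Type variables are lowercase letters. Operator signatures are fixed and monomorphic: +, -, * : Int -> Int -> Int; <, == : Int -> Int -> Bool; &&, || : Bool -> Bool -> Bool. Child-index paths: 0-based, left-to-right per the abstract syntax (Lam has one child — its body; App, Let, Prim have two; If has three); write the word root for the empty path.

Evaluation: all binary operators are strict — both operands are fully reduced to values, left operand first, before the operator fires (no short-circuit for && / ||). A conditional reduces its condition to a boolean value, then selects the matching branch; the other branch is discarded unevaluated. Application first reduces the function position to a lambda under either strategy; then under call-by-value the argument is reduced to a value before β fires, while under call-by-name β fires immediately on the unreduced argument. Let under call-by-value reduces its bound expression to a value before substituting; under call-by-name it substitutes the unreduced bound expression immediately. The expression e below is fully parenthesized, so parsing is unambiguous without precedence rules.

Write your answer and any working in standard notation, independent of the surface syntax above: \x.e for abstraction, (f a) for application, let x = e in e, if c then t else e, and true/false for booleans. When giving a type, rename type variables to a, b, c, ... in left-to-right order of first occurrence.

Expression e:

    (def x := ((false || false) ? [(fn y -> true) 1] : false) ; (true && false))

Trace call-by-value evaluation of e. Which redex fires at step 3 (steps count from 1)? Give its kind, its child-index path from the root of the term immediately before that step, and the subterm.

Working:
step 0: (let x = (if (false || false) then ((\y.true) 1) else false) in (true && false))
step 1: [delta@0.0] (let x = (if false then ((\y.true) 1) else false) in (true && false))
step 2: [if@0] (let x = false in (true && false))
step 3: [let@root] (true && false)

Answer: let at root : (let x = false in (true && false))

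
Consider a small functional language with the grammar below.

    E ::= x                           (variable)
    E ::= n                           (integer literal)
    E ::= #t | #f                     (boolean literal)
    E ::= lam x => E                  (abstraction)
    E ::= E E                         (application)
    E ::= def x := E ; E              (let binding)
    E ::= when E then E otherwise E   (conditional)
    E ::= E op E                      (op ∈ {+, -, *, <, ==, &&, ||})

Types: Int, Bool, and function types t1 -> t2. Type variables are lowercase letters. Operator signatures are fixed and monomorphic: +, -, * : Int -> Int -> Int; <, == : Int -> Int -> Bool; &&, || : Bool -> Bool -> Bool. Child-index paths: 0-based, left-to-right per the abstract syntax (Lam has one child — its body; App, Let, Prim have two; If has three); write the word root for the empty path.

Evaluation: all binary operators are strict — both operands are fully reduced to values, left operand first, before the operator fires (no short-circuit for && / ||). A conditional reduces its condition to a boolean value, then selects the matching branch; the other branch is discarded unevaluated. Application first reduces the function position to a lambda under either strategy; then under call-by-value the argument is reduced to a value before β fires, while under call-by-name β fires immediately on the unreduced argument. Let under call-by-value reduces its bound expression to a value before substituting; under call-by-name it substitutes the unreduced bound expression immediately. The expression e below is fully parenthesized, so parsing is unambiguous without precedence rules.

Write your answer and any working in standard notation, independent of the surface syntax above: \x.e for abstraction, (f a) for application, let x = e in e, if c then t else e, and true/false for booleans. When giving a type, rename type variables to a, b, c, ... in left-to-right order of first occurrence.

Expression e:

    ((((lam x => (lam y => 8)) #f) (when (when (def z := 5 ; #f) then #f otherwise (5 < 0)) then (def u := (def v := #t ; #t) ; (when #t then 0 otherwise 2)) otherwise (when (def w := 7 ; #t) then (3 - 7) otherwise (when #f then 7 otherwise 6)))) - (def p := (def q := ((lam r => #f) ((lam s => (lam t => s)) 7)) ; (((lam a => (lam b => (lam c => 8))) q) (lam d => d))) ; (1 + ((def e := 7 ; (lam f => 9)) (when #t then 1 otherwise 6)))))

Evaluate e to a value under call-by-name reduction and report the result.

Answer: -2

Derivation:
step 0: ((((\x.(\y.8)) false) (if (if (let z = 5 in false) then false else (5 < 0)) then (let u = (let v = true in true) in (if true then 0 else 2)) else (if (let w = 7 in true) then (3 - 7) else (if false then 7 else 6)))) - (let p = (let q = ((\r.false) ((\s.(\t.s)) 7)) in (((\a.(\b.(\c.8))) q) (\d.d))) in (1 + ((let e = 7 in (\f.9)) (if true then 1 else 6)))))
step 1: [beta@0.0] (((\y.8) (if (if (let z = 5 in false) then false else (5 < 0)) then (let u = (let v = true in true) in (if true then 0 else 2)) else (if (let w = 7 in true) then (3 - 7) else (if false then 7 else 6)))) - (let p = (let q = ((\r.false) ((\s.(\t.s)) 7)) in (((\a.(\b.(\c.8))) q) (\d.d))) in (1 + ((let e = 7 in (\f.9)) (if true then 1 else 6)))))
step 2: [beta@0] (8 - (let p = (let q = ((\r.false) ((\s.(\t.s)) 7)) in (((\a.(\b.(\c.8))) q) (\d.d))) in (1 + ((let e = 7 in (\f.9)) (if true then 1 else 6)))))
step 3: [let@1] (8 - (1 + ((let e = 7 in (\f.9)) (if true then 1 else 6))))
step 4: [let@1.1.0] (8 - (1 + ((\f.9) (if true then 1 else 6))))
step 5: [beta@1.1] (8 - (1 + 9))
step 6: [delta@1] (8 - 10)
step 7: [delta@root] -2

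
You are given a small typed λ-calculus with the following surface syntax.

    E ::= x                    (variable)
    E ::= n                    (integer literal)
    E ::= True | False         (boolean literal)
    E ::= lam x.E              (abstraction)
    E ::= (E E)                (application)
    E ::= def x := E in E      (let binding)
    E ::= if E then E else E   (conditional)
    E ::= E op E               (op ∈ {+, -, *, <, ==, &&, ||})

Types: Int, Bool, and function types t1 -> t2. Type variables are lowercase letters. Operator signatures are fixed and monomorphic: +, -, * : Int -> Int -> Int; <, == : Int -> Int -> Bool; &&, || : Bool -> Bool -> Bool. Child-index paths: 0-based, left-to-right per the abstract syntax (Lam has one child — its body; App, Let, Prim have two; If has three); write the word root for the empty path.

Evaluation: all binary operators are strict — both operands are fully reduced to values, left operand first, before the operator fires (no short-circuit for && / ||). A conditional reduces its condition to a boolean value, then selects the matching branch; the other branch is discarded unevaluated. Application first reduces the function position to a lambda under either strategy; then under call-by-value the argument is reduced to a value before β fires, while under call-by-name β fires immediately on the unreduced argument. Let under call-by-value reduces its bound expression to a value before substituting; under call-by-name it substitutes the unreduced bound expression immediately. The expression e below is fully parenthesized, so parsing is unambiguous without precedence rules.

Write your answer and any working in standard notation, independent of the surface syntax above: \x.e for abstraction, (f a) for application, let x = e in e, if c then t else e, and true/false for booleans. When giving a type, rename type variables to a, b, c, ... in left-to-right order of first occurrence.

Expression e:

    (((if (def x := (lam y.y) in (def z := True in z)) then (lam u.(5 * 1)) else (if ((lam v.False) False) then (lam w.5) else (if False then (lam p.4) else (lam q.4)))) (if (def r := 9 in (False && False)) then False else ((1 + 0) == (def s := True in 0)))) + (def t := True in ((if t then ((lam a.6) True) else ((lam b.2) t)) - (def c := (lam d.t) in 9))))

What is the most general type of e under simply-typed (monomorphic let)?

Answer: Int

Trace:
y : a
\y._ : a -> a
let x : a -> a
let z : Bool
z : Bool
  unify Bool ~ Bool
  unify Int ~ Int
  unify Int ~ Int
\u._ : b -> Int
\v._ : c -> Bool
  unify c -> Bool ~ Bool -> d
  unify c ~ Bool
  unify Bool ~ d
_ _ : Bool
  unify Bool ~ Bool
\w._ : e -> Int
  unify Bool ~ Bool
\p._ : f -> Int
\q._ : g -> Int
  unify f -> Int ~ g -> Int
  unify f ~ g
  unify Int ~ Int
  unify e -> Int ~ g -> Int
  unify e ~ g
  unify Int ~ Int
  unify b -> Int ~ g -> Int
  unify b ~ g
  unify Int ~ Int
let r : Int
  unify Bool ~ Bool
  unify Bool ~ Bool
  unify Bool ~ Bool
  unify Int ~ Int
  unify Int ~ Int
  unify Int ~ Int
let s : Bool
  unify Int ~ Int
  unify Bool ~ Bool
  unify g -> Int ~ Bool -> h
  unify g ~ Bool
  unify Int ~ h
_ _ : Int
  unify Int ~ Int
let t : Bool
t : Bool
  unify Bool ~ Bool
\a._ : i -> Int
  unify i -> Int ~ Bool -> j
  unify i ~ Bool
  unify Int ~ j
_ _ : Int
\b._ : k -> Int
t : Bool
  unify k -> Int ~ Bool -> l
  unify k ~ Bool
  unify Int ~ l
_ _ : Int
  unify Int ~ Int
  unify Int ~ Int
t : Bool
\d._ : m -> Bool
let c : m -> Bool
  unify Int ~ Int
  unify Int ~ Int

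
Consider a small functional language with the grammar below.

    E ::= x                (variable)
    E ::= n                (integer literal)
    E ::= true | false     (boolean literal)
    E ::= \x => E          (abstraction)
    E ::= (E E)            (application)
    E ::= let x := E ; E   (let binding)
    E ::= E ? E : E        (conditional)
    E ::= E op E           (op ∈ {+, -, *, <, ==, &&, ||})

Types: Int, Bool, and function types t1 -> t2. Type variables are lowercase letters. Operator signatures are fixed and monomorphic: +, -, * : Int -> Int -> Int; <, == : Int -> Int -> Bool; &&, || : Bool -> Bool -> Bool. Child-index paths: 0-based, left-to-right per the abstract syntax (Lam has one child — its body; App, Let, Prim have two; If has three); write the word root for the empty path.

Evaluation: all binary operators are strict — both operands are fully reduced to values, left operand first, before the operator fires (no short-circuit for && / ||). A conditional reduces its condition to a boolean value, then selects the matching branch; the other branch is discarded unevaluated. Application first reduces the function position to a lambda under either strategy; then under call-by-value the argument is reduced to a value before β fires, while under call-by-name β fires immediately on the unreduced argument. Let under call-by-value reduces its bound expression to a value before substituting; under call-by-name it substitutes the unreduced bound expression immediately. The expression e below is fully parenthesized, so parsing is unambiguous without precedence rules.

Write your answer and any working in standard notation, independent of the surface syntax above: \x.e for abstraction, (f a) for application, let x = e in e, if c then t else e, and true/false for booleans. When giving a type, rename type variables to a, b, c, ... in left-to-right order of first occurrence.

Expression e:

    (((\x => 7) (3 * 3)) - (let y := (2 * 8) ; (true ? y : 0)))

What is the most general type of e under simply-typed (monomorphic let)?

Working:
\x._ : a -> Int
  unify Int ~ Int
  unify Int ~ Int
  unify a -> Int ~ Int -> b
  unify a ~ Int
  unify Int ~ b
_ _ : Int
  unify Int ~ Int
  unify Int ~ Int
  unify Int ~ Int
let y : Int
  unify Bool ~ Bool
y : Int
  unify Int ~ Int
  unify Int ~ Int

Answer: Int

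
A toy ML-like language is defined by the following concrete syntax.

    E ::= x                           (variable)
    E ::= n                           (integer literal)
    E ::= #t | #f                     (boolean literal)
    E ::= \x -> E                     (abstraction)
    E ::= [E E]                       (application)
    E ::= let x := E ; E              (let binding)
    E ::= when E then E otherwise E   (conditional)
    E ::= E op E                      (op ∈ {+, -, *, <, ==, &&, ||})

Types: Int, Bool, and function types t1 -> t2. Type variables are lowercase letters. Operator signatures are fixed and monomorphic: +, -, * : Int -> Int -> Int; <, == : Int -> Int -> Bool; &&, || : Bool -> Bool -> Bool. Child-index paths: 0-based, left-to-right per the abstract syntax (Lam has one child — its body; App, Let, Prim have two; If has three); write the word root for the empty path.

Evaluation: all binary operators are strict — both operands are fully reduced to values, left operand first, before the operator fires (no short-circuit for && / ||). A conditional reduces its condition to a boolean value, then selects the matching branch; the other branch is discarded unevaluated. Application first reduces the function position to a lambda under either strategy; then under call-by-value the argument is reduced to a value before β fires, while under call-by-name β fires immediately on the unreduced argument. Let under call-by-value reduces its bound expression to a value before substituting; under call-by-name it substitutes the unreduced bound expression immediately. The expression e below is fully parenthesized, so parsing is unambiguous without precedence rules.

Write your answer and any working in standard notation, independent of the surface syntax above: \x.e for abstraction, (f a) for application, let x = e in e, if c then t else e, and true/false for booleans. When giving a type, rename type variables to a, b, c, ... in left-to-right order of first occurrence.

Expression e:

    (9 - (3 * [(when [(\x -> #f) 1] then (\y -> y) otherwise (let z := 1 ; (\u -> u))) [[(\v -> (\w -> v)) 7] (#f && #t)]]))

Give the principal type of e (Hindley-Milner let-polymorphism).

Answer: Int

Derivation:
  unify Int ~ Int
  unify Int ~ Int
\x._ : a -> Bool
  unify a -> Bool ~ Int -> b
  unify a ~ Int
  unify Bool ~ b
_ _ : Bool
  unify Bool ~ Bool
y : c
\y._ : c -> c
let z : Int
u : d
\u._ : d -> d
  unify c -> c ~ d -> d
  unify c ~ d
  unify d ~ d
v : e
\w._ : f -> e
\v._ : e -> f -> e
  unify e -> f -> e ~ Int -> g
  unify e ~ Int
  unify f -> Int ~ g
_ _ : f -> Int
  unify Bool ~ Bool
  unify Bool ~ Bool
  unify f -> Int ~ Bool -> h
  unify f ~ Bool
  unify Int ~ h
_ _ : Int
  unify d -> d ~ Int -> i
  unify d ~ Int
  unify Int ~ i
_ _ : Int
  unify Int ~ Int
  unify Int ~ Int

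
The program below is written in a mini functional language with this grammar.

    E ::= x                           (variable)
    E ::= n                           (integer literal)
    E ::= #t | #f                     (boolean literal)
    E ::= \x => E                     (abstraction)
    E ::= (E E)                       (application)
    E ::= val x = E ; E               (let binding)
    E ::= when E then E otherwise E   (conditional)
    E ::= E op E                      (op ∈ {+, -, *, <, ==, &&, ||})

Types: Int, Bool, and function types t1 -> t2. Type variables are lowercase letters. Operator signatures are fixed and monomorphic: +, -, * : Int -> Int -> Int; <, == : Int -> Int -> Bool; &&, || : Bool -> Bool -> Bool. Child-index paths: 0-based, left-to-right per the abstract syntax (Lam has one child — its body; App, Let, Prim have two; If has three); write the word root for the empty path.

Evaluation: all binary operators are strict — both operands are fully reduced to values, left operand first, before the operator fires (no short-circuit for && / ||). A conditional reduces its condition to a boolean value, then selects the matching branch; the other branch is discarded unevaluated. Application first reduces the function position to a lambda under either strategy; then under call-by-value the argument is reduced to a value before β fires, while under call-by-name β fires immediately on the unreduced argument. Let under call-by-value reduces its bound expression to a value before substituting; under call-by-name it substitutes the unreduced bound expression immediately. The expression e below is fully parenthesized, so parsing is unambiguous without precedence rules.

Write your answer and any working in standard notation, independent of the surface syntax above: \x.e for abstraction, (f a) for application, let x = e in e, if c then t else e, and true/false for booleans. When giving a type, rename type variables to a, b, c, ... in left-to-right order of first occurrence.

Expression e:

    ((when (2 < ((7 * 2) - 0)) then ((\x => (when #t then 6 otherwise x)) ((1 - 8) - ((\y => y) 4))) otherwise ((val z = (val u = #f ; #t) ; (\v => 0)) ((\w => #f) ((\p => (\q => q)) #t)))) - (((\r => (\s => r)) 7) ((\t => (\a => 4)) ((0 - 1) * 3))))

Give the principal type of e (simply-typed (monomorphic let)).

Trace:
  unify Int ~ Int
  unify Int ~ Int
  unify Int ~ Int
  unify Int ~ Int
  unify Int ~ Int
  unify Int ~ Int
  unify Bool ~ Bool
  unify Bool ~ Bool
x : a
  unify Int ~ a
\x._ : Int -> Int
  unify Int ~ Int
  unify Int ~ Int
  unify Int ~ Int
y : b
\y._ : b -> b
  unify b -> b ~ Int -> c
  unify b ~ Int
  unify Int ~ c
_ _ : Int
  unify Int ~ Int
  unify Int -> Int ~ Int -> d
  unify Int ~ Int
  unify Int ~ d
_ _ : Int
let u : Bool
let z : Bool
\v._ : e -> Int
\w._ : f -> Bool
q : h
\q._ : h -> h
\p._ : g -> h -> h
  unify g -> h -> h ~ Bool -> i
  unify g ~ Bool
  unify h -> h ~ i
_ _ : h -> h
  unify f -> Bool ~ (h -> h) -> j
  unify f ~ h -> h
  unify Bool ~ j
_ _ : Bool
  unify e -> Int ~ Bool -> k
  unify e ~ Bool
  unify Int ~ k
_ _ : Int
  unify Int ~ Int
  unify Int ~ Int
r : l
\s._ : m -> l
\r._ : l -> m -> l
  unify l -> m -> l ~ Int -> n
  unify l ~ Int
  unify m -> Int ~ n
_ _ : m -> Int
\a._ : p -> Int
\t._ : o -> p -> Int
  unify Int ~ Int
  unify Int ~ Int
  unify Int ~ Int
  unify Int ~ Int
  unify o -> p -> Int ~ Int -> q
  unify o ~ Int
  unify p -> Int ~ q
_ _ : p -> Int
  unify m -> Int ~ (p -> Int) -> r
  unify m ~ p -> Int
  unify Int ~ r
_ _ : Int
  unify Int ~ Int

Answer: Int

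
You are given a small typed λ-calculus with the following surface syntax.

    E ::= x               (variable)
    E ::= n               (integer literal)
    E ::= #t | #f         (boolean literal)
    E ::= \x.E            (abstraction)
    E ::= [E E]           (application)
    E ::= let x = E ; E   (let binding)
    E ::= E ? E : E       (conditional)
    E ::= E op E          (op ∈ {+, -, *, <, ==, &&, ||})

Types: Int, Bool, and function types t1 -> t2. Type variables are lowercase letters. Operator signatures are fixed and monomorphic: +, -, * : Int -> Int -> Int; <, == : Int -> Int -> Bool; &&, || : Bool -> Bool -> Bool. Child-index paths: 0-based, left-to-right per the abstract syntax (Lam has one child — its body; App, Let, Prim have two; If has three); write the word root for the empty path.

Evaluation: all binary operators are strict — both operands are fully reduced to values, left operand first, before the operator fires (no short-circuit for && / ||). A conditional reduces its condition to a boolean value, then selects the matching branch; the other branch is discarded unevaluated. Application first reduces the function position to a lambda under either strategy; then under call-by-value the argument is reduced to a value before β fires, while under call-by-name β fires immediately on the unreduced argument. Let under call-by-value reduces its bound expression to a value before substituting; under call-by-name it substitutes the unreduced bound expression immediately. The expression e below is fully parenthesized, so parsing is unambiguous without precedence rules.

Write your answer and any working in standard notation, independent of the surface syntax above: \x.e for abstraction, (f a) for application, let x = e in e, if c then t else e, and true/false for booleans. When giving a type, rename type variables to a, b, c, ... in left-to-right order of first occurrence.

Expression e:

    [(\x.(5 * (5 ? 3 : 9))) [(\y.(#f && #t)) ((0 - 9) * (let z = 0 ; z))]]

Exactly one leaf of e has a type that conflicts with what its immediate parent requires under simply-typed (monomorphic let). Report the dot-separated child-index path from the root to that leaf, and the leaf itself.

Trace:
  unify Int ~ Int
  unify Int ~ Bool
  FAIL: mismatch Int ~ Bool

Answer: 0.0.1.0 : 5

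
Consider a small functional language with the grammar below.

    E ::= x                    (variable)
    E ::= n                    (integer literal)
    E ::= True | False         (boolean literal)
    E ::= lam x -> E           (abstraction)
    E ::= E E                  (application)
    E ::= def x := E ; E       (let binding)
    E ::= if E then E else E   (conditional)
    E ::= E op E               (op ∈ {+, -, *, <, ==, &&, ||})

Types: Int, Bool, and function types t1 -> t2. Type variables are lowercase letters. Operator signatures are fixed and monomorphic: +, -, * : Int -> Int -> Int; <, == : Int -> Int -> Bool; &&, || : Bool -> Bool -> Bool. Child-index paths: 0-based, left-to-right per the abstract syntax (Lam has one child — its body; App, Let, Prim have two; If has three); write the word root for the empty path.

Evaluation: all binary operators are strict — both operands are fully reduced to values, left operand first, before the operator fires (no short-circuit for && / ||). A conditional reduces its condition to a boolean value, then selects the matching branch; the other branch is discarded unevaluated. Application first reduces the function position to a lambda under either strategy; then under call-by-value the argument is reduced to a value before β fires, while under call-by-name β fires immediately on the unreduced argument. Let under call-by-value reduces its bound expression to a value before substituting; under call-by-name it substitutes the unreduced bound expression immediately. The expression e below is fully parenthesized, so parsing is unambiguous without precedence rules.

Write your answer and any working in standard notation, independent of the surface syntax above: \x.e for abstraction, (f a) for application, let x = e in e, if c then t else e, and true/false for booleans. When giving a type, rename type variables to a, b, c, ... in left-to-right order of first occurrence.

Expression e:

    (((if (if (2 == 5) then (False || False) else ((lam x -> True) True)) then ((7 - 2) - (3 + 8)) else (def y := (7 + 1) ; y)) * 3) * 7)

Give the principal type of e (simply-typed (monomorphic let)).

Derivation:
  unify Int ~ Int
  unify Int ~ Int
  unify Bool ~ Bool
  unify Bool ~ Bool
  unify Bool ~ Bool
\x._ : a -> Bool
  unify a -> Bool ~ Bool -> b
  unify a ~ Bool
  unify Bool ~ b
_ _ : Bool
  unify Bool ~ Bool
  unify Bool ~ Bool
  unify Int ~ Int
  unify Int ~ Int
  unify Int ~ Int
  unify Int ~ Int
  unify Int ~ Int
  unify Int ~ Int
  unify Int ~ Int
  unify Int ~ Int
let y : Int
y : Int
  unify Int ~ Int
  unify Int ~ Int
  unify Int ~ Int
  unify Int ~ Int
  unify Int ~ Int

Answer: Int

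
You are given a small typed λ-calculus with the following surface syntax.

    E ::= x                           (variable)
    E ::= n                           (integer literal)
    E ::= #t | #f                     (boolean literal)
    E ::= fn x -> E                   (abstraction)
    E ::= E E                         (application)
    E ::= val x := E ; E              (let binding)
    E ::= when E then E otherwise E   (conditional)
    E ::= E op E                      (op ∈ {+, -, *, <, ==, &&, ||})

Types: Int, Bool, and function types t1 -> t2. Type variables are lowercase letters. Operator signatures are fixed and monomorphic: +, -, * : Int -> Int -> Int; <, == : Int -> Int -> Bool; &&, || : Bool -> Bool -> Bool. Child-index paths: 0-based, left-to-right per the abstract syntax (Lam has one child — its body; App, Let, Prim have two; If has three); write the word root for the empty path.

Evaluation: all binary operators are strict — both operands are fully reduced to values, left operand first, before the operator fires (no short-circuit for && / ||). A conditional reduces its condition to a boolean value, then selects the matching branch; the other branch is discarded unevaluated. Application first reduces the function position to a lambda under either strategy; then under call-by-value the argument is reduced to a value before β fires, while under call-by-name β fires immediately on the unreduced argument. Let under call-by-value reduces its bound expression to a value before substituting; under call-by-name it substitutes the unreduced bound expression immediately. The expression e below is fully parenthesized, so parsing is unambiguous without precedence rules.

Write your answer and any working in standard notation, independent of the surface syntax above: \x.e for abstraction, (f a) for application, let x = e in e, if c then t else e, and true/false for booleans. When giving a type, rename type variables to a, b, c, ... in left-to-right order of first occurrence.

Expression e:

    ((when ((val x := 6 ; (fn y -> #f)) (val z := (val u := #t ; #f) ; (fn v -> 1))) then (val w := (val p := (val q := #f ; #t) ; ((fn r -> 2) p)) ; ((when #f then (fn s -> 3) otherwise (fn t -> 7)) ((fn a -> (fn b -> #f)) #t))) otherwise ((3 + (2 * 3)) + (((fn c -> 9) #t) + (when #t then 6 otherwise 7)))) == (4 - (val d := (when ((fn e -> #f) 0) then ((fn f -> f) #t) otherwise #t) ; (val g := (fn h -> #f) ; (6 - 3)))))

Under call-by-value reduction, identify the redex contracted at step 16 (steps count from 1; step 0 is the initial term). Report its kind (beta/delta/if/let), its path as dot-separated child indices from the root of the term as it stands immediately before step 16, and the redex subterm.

Answer: delta at 1.1 : (6 - 3)

Working:
step 0: ((if ((let x = 6 in (\y.false)) (let z = (let u = true in false) in (\v.1))) then (let w = (let p = (let q = false in true) in ((\r.2) p)) in ((if false then (\s.3) else (\t.7)) ((\a.(\b.false)) true))) else ((3 + (2 * 3)) + (((\c.9) true) + (if true then 6 else 7)))) == (4 - (let d = (if ((\e.false) 0) then ((\f.f) true) else true) in (let g = (\h.false) in (6 - 3)))))
step 1: [let@0.0.0] ((if ((\y.false) (let z = (let u = true in false) in (\v.1))) then (let w = (let p = (let q = false in true) in ((\r.2) p)) in ((if false then (\s.3) else (\t.7)) ((\a.(\b.false)) true))) else ((3 + (2 * 3)) + (((\c.9) true) + (if true then 6 else 7)))) == (4 - (let d = (if ((\e.false) 0) then ((\f.f) true) else true) in (let g = (\h.false) in (6 - 3)))))
step 2: [let@0.0.1.0] ((if ((\y.false) (let z = false in (\v.1))) then (let w = (let p = (let q = false in true) in ((\r.2) p)) in ((if false then (\s.3) else (\t.7)) ((\a.(\b.false)) true))) else ((3 + (2 * 3)) + (((\c.9) true) + (if true then 6 else 7)))) == (4 - (let d = (if ((\e.false) 0) then ((\f.f) true) else true) in (let g = (\h.false) in (6 - 3)))))
step 3: [let@0.0.1] ((if ((\y.false) (\v.1)) then (let w = (let p = (let q = false in true) in ((\r.2) p)) in ((if false then (\s.3) else (\t.7)) ((\a.(\b.false)) true))) else ((3 + (2 * 3)) + (((\c.9) true) + (if true then 6 else 7)))) == (4 - (let d = (if ((\e.false) 0) then ((\f.f) true) else true) in (let g = (\h.false) in (6 - 3)))))
step 4: [beta@0.0] ((if false then (let w = (let p = (let q = false in true) in ((\r.2) p)) in ((if false then (\s.3) else (\t.7)) ((\a.(\b.false)) true))) else ((3 + (2 * 3)) + (((\c.9) true) + (if true then 6 else 7)))) == (4 - (let d = (if ((\e.false) 0) then ((\f.f) true) else true) in (let g = (\h.false) in (6 - 3)))))
step 5: [if@0] (((3 + (2 * 3)) + (((\c.9) true) + (if true then 6 else 7))) == (4 - (let d = (if ((\e.false) 0) then ((\f.f) true) else true) in (let g = (\h.false) in (6 - 3)))))
step 6: [delta@0.0.1] (((3 + 6) + (((\c.9) true) + (if true then 6 else 7))) == (4 - (let d = (if ((\e.false) 0) then ((\f.f) true) else true) in (let g = (\h.false) in (6 - 3)))))
step 7: [delta@0.0] ((9 + (((\c.9) true) + (if true then 6 else 7))) == (4 - (let d = (if ((\e.false) 0) then ((\f.f) true) else true) in (let g = (\h.false) in (6 - 3)))))
step 8: [beta@0.1.0] ((9 + (9 + (if true then 6 else 7))) == (4 - (let d = (if ((\e.false) 0) then ((\f.f) true) else true) in (let g = (\h.false) in (6 - 3)))))
step 9: [if@0.1.1] ((9 + (9 + 6)) == (4 - (let d = (if ((\e.false) 0) then ((\f.f) true) else true) in (let g = (\h.false) in (6 - 3)))))
step 10: [delta@0.1] ((9 + 15) == (4 - (let d = (if ((\e.false) 0) then ((\f.f) true) else true) in (let g = (\h.false) in (6 - 3)))))
step 11: [delta@0] (24 == (4 - (let d = (if ((\e.false) 0) then ((\f.f) true) else true) in (let g = (\h.false) in (6 - 3)))))
step 12: [beta@1.1.0.0] (24 == (4 - (let d = (if false then ((\f.f) true) else true) in (let g = (\h.false) in (6 - 3)))))
step 13: [if@1.1.0] (24 == (4 - (let d = true in (let g = (\h.false) in (6 - 3)))))
step 14: [let@1.1] (24 == (4 - (let g = (\h.false) in (6 - 3))))
step 15: [let@1.1] (24 == (4 - (6 - 3)))
step 16: [delta@1.1] (24 == (4 - 3))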